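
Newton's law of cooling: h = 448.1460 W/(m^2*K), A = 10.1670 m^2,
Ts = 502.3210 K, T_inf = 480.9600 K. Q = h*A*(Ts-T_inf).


dT = 21.3610 K
Q = 448.1460 * 10.1670 * 21.3610 = 97327.1325 W

97327.1325 W


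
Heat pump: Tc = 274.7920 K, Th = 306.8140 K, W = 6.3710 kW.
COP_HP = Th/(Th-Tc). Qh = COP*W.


COP = 306.8140 / 32.0220 = 9.5814
Qh = 9.5814 * 6.3710 = 61.0428 kW

COP = 9.5814, Qh = 61.0428 kW


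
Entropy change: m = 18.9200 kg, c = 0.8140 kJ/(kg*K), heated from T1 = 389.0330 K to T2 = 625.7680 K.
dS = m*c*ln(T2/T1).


T2/T1 = 1.6085
ln(T2/T1) = 0.4753
dS = 18.9200 * 0.8140 * 0.4753 = 7.3203 kJ/K

7.3203 kJ/K


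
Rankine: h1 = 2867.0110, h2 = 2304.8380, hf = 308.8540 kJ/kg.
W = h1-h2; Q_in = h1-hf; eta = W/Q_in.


W = 562.1730 kJ/kg
Q_in = 2558.1570 kJ/kg
eta = 0.2198 = 21.9757%

eta = 21.9757%


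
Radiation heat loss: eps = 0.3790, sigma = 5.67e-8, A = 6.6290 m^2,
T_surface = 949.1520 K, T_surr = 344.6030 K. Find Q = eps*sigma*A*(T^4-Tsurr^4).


T^4 = 8.1160e+11
Tsurr^4 = 1.4102e+10
Q = 0.3790 * 5.67e-8 * 6.6290 * 7.9750e+11 = 113605.9345 W

113605.9345 W


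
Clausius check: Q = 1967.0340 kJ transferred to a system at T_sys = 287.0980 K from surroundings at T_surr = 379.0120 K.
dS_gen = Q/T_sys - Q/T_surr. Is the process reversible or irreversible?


dS_sys = 1967.0340/287.0980 = 6.8514 kJ/K
dS_surr = -1967.0340/379.0120 = -5.1899 kJ/K
dS_gen = 6.8514 - 5.1899 = 1.6615 kJ/K (irreversible)

dS_gen = 1.6615 kJ/K, irreversible


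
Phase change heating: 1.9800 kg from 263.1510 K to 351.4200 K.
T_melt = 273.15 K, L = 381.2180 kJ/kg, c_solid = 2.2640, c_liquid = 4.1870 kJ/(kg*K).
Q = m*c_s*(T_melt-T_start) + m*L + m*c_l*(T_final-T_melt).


Q1 (sensible, solid) = 1.9800 * 2.2640 * 9.9990 = 44.8227 kJ
Q2 (latent) = 1.9800 * 381.2180 = 754.8116 kJ
Q3 (sensible, liquid) = 1.9800 * 4.1870 * 78.2700 = 648.8787 kJ
Q_total = 1448.5130 kJ

1448.5130 kJ


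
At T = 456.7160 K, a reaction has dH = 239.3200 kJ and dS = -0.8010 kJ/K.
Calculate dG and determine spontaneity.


T*dS = 456.7160 * -0.8010 = -365.8295 kJ
dG = 239.3200 + 365.8295 = 605.1495 kJ (non-spontaneous)

dG = 605.1495 kJ, non-spontaneous


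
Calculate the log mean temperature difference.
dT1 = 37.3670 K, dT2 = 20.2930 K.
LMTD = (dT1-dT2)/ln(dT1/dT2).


dT1/dT2 = 1.8414
ln(dT1/dT2) = 0.6105
LMTD = 17.0740 / 0.6105 = 27.9667 K

27.9667 K


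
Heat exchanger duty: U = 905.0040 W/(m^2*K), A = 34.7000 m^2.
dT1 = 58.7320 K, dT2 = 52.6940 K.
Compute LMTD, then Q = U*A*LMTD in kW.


LMTD = 55.6584 K
Q = 905.0040 * 34.7000 * 55.6584 = 1747877.0941 W = 1747.8771 kW

1747.8771 kW


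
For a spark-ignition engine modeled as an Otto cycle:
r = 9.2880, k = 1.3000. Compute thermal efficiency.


r^(k-1) = 1.9515
eta = 1 - 1/1.9515 = 0.4876 = 48.7583%

48.7583%


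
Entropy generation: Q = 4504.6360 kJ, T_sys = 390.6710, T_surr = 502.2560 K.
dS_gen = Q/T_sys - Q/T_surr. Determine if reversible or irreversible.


dS_sys = 4504.6360/390.6710 = 11.5305 kJ/K
dS_surr = -4504.6360/502.2560 = -8.9688 kJ/K
dS_gen = 11.5305 - 8.9688 = 2.5617 kJ/K (irreversible)

dS_gen = 2.5617 kJ/K, irreversible


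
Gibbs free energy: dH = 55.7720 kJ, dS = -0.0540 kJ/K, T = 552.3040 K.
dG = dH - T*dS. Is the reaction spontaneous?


T*dS = 552.3040 * -0.0540 = -29.8244 kJ
dG = 55.7720 + 29.8244 = 85.5964 kJ (non-spontaneous)

dG = 85.5964 kJ, non-spontaneous


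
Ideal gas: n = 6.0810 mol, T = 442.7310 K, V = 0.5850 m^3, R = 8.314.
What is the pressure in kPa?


P = nRT/V = 6.0810 * 8.314 * 442.7310 / 0.5850
= 22383.3433 / 0.5850 = 38262.1253 Pa = 38.2621 kPa

38.2621 kPa


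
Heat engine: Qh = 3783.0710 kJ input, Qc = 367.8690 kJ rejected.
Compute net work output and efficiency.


W = 3783.0710 - 367.8690 = 3415.2020 kJ
eta = 3415.2020 / 3783.0710 = 0.9028 = 90.2759%

W = 3415.2020 kJ, eta = 90.2759%


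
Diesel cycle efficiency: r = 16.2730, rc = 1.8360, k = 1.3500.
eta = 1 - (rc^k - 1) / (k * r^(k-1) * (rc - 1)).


r^(k-1) = 2.6547
rc^k = 2.2711
eta = 0.5758 = 57.5760%

57.5760%


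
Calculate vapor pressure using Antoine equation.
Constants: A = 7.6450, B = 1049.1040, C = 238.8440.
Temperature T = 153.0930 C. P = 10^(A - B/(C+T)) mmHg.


C+T = 391.9370
B/(C+T) = 2.6767
log10(P) = 7.6450 - 2.6767 = 4.9683
P = 10^4.9683 = 92957.4281 mmHg

92957.4281 mmHg


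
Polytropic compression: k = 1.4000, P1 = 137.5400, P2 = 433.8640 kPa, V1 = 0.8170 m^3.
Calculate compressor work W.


(k-1)/k = 0.2857
(P2/P1)^exp = 1.3885
W = 3.5000 * 137.5400 * 0.8170 * (1.3885 - 1) = 152.8004 kJ

152.8004 kJ


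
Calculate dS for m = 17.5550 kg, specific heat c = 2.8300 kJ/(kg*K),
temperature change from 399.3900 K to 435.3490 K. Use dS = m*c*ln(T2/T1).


T2/T1 = 1.0900
ln(T2/T1) = 0.0862
dS = 17.5550 * 2.8300 * 0.0862 = 4.2830 kJ/K

4.2830 kJ/K


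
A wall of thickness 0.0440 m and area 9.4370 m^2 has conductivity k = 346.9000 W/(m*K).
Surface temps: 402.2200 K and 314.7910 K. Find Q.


dT = 87.4290 K
Q = 346.9000 * 9.4370 * 87.4290 / 0.0440 = 6504906.9633 W

6504906.9633 W


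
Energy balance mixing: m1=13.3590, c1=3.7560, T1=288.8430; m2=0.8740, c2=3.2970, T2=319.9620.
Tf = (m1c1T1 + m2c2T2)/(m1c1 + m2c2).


num = 15415.0985
den = 53.0580
Tf = 290.5331 K

290.5331 K


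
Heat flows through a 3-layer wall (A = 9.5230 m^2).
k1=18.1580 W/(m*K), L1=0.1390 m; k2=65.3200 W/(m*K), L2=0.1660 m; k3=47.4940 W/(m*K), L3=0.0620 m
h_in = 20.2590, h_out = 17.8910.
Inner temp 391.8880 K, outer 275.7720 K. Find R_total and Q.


R_conv_in = 1/(20.2590*9.5230) = 0.0052
R_1 = 0.1390/(18.1580*9.5230) = 0.0008
R_2 = 0.1660/(65.3200*9.5230) = 0.0003
R_3 = 0.0620/(47.4940*9.5230) = 0.0001
R_conv_out = 1/(17.8910*9.5230) = 0.0059
R_total = 0.0123 K/W
Q = 116.1160 / 0.0123 = 9470.7513 W

R_total = 0.0123 K/W, Q = 9470.7513 W


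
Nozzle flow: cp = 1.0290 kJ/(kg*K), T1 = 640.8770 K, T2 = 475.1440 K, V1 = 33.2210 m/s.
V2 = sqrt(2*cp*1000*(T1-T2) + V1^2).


dT = 165.7330 K
2*cp*1000*dT = 341078.5140
V1^2 = 1103.6348
V2 = sqrt(342182.1488) = 584.9634 m/s

584.9634 m/s


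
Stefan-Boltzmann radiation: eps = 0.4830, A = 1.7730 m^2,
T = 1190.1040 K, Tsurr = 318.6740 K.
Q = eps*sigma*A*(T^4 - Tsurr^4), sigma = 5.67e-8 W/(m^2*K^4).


T^4 = 2.0060e+12
Tsurr^4 = 1.0313e+10
Q = 0.4830 * 5.67e-8 * 1.7730 * 1.9957e+12 = 96903.6469 W

96903.6469 W


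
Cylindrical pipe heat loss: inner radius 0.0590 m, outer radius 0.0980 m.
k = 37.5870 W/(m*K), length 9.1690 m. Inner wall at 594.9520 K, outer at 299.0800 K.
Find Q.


dT = 295.8720 K
ln(ro/ri) = 0.5074
Q = 2*pi*37.5870*9.1690*295.8720 / 0.5074 = 1262604.1223 W

1262604.1223 W


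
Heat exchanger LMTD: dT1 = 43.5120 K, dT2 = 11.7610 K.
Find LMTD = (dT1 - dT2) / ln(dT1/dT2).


dT1/dT2 = 3.6997
ln(dT1/dT2) = 1.3082
LMTD = 31.7510 / 1.3082 = 24.2699 K

24.2699 K


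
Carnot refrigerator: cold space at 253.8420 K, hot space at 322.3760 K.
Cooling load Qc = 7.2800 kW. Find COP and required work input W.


COP = 253.8420 / 68.5340 = 3.7039
W = 7.2800 / 3.7039 = 1.9655 kW

COP = 3.7039, W = 1.9655 kW


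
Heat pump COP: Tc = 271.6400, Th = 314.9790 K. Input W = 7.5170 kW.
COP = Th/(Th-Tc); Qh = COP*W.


COP = 314.9790 / 43.3390 = 7.2678
Qh = 7.2678 * 7.5170 = 54.6320 kW

COP = 7.2678, Qh = 54.6320 kW


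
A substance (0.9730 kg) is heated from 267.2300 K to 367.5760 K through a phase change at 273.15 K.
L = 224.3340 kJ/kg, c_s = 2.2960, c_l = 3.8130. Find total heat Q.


Q1 (sensible, solid) = 0.9730 * 2.2960 * 5.9200 = 13.2253 kJ
Q2 (latent) = 0.9730 * 224.3340 = 218.2770 kJ
Q3 (sensible, liquid) = 0.9730 * 3.8130 * 94.4260 = 350.3251 kJ
Q_total = 581.8274 kJ

581.8274 kJ


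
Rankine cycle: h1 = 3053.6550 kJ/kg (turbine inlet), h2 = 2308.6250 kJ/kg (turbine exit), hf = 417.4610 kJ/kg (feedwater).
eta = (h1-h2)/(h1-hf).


W = 745.0300 kJ/kg
Q_in = 2636.1940 kJ/kg
eta = 0.2826 = 28.2616%

eta = 28.2616%


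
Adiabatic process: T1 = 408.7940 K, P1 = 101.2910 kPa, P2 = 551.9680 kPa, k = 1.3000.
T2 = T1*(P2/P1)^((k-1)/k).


(k-1)/k = 0.2308
(P2/P1)^exp = 1.4789
T2 = 408.7940 * 1.4789 = 604.5467 K

604.5467 K


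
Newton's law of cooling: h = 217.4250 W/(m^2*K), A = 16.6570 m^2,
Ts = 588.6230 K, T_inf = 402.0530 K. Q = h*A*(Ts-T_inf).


dT = 186.5700 K
Q = 217.4250 * 16.6570 * 186.5700 = 675690.9093 W

675690.9093 W


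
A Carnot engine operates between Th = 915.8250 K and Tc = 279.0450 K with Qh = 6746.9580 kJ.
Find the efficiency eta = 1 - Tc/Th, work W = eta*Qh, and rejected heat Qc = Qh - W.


eta = 1 - 279.0450/915.8250 = 0.6953
W = 0.6953 * 6746.9580 = 4691.2106 kJ
Qc = 6746.9580 - 4691.2106 = 2055.7474 kJ

eta = 69.5308%, W = 4691.2106 kJ, Qc = 2055.7474 kJ


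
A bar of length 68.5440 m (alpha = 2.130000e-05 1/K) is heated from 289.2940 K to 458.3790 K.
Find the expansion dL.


dT = 169.0850 K
dL = 2.130000e-05 * 68.5440 * 169.0850 = 0.246862 m
L_final = 68.790862 m

dL = 0.246862 m


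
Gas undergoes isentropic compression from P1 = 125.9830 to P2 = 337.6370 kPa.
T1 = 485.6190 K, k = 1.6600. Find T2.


(k-1)/k = 0.3976
(P2/P1)^exp = 1.4799
T2 = 485.6190 * 1.4799 = 718.6530 K

718.6530 K


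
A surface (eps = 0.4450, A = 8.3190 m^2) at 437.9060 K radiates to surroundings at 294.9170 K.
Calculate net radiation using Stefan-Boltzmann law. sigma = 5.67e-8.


T^4 = 3.6773e+10
Tsurr^4 = 7.5648e+09
Q = 0.4450 * 5.67e-8 * 8.3190 * 2.9208e+10 = 6130.7221 W

6130.7221 W


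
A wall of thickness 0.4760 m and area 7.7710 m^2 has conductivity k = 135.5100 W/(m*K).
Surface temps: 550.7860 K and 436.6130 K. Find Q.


dT = 114.1730 K
Q = 135.5100 * 7.7710 * 114.1730 / 0.4760 = 252583.3472 W

252583.3472 W


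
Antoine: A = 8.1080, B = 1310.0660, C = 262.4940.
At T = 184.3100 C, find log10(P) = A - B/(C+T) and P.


C+T = 446.8040
B/(C+T) = 2.9321
log10(P) = 8.1080 - 2.9321 = 5.1759
P = 10^5.1759 = 149940.1440 mmHg

149940.1440 mmHg


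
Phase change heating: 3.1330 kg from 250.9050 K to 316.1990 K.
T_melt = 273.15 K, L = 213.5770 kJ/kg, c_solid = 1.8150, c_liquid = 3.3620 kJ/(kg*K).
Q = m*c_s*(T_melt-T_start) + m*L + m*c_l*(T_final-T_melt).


Q1 (sensible, solid) = 3.1330 * 1.8150 * 22.2450 = 126.4939 kJ
Q2 (latent) = 3.1330 * 213.5770 = 669.1367 kJ
Q3 (sensible, liquid) = 3.1330 * 3.3620 * 43.0490 = 453.4414 kJ
Q_total = 1249.0720 kJ

1249.0720 kJ


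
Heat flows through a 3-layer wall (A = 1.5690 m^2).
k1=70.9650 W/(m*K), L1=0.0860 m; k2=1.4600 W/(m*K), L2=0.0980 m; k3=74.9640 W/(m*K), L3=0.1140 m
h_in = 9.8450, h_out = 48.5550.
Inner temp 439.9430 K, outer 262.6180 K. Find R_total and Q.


R_conv_in = 1/(9.8450*1.5690) = 0.0647
R_1 = 0.0860/(70.9650*1.5690) = 0.0008
R_2 = 0.0980/(1.4600*1.5690) = 0.0428
R_3 = 0.1140/(74.9640*1.5690) = 0.0010
R_conv_out = 1/(48.5550*1.5690) = 0.0131
R_total = 0.1224 K/W
Q = 177.3250 / 0.1224 = 1448.8854 W

R_total = 0.1224 K/W, Q = 1448.8854 W


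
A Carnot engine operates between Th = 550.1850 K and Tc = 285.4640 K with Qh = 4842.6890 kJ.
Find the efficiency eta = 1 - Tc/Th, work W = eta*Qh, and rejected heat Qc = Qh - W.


eta = 1 - 285.4640/550.1850 = 0.4811
W = 0.4811 * 4842.6890 = 2330.0553 kJ
Qc = 4842.6890 - 2330.0553 = 2512.6337 kJ

eta = 48.1149%, W = 2330.0553 kJ, Qc = 2512.6337 kJ


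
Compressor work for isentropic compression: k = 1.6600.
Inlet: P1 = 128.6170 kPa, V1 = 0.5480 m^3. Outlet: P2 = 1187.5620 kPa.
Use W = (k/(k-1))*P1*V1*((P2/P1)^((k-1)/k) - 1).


(k-1)/k = 0.3976
(P2/P1)^exp = 2.4200
W = 2.5152 * 128.6170 * 0.5480 * (2.4200 - 1) = 251.7296 kJ

251.7296 kJ


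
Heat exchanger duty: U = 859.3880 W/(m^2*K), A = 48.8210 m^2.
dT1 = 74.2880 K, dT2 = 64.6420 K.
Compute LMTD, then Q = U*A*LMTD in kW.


LMTD = 69.3532 K
Q = 859.3880 * 48.8210 * 69.3532 = 2909796.9106 W = 2909.7969 kW

2909.7969 kW


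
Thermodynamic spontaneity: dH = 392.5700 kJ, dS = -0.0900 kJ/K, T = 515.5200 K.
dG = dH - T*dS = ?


T*dS = 515.5200 * -0.0900 = -46.3968 kJ
dG = 392.5700 + 46.3968 = 438.9668 kJ (non-spontaneous)

dG = 438.9668 kJ, non-spontaneous


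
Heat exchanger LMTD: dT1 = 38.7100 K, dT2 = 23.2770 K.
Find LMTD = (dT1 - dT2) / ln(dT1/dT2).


dT1/dT2 = 1.6630
ln(dT1/dT2) = 0.5086
LMTD = 15.4330 / 0.5086 = 30.3422 K

30.3422 K


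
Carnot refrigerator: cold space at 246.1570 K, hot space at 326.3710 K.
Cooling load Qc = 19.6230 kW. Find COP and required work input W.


COP = 246.1570 / 80.2140 = 3.0688
W = 19.6230 / 3.0688 = 6.3945 kW

COP = 3.0688, W = 6.3945 kW


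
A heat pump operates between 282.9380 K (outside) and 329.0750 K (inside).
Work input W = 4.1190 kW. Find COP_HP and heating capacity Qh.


COP = 329.0750 / 46.1370 = 7.1326
Qh = 7.1326 * 4.1190 = 29.3790 kW

COP = 7.1326, Qh = 29.3790 kW


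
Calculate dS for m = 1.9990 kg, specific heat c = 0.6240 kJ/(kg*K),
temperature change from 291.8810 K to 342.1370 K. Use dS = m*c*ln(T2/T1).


T2/T1 = 1.1722
ln(T2/T1) = 0.1589
dS = 1.9990 * 0.6240 * 0.1589 = 0.1982 kJ/K

0.1982 kJ/K


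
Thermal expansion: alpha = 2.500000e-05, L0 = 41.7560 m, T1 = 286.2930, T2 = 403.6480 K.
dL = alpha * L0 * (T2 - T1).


dT = 117.3550 K
dL = 2.500000e-05 * 41.7560 * 117.3550 = 0.122507 m
L_final = 41.878507 m

dL = 0.122507 m


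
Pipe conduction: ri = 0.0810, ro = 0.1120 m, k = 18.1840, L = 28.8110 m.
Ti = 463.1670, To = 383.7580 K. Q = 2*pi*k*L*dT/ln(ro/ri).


dT = 79.4090 K
ln(ro/ri) = 0.3240
Q = 2*pi*18.1840*28.8110*79.4090 / 0.3240 = 806651.0519 W

806651.0519 W


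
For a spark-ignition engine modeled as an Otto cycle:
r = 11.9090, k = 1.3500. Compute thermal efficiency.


r^(k-1) = 2.3799
eta = 1 - 1/2.3799 = 0.5798 = 57.9812%

57.9812%


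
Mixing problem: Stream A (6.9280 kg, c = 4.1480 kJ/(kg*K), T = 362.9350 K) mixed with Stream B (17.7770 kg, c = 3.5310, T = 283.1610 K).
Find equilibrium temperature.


num = 28203.9701
den = 91.5079
Tf = 308.2134 K

308.2134 K


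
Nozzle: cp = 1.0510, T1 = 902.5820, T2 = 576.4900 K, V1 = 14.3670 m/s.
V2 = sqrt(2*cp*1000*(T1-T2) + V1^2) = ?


dT = 326.0920 K
2*cp*1000*dT = 685445.3840
V1^2 = 206.4107
V2 = sqrt(685651.7947) = 828.0409 m/s

828.0409 m/s


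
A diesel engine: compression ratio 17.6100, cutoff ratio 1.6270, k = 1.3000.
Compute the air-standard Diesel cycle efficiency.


r^(k-1) = 2.3644
rc^k = 1.8828
eta = 0.5419 = 54.1940%

54.1940%


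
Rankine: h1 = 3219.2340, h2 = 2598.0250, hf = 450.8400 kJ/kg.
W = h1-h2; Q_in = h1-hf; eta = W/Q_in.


W = 621.2090 kJ/kg
Q_in = 2768.3940 kJ/kg
eta = 0.2244 = 22.4393%

eta = 22.4393%


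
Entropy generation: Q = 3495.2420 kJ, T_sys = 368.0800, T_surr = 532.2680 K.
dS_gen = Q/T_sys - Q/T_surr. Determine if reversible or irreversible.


dS_sys = 3495.2420/368.0800 = 9.4959 kJ/K
dS_surr = -3495.2420/532.2680 = -6.5667 kJ/K
dS_gen = 9.4959 - 6.5667 = 2.9292 kJ/K (irreversible)

dS_gen = 2.9292 kJ/K, irreversible


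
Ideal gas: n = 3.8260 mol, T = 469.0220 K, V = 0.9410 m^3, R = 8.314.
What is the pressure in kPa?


P = nRT/V = 3.8260 * 8.314 * 469.0220 / 0.9410
= 14919.2915 / 0.9410 = 15854.7200 Pa = 15.8547 kPa

15.8547 kPa


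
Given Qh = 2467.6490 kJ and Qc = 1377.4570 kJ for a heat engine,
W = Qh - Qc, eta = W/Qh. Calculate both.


W = 2467.6490 - 1377.4570 = 1090.1920 kJ
eta = 1090.1920 / 2467.6490 = 0.4418 = 44.1794%

W = 1090.1920 kJ, eta = 44.1794%


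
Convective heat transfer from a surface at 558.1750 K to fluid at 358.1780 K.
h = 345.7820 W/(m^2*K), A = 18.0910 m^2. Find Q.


dT = 199.9970 K
Q = 345.7820 * 18.0910 * 199.9970 = 1251089.6658 W

1251089.6658 W


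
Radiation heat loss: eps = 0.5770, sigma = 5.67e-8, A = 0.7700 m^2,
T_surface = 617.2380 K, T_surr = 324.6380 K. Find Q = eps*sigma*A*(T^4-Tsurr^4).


T^4 = 1.4515e+11
Tsurr^4 = 1.1107e+10
Q = 0.5770 * 5.67e-8 * 0.7700 * 1.3404e+11 = 3376.6553 W

3376.6553 W


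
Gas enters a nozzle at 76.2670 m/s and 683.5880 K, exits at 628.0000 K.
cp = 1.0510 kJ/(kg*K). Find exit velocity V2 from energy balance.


dT = 55.5880 K
2*cp*1000*dT = 116845.9760
V1^2 = 5816.6553
V2 = sqrt(122662.6313) = 350.2323 m/s

350.2323 m/s


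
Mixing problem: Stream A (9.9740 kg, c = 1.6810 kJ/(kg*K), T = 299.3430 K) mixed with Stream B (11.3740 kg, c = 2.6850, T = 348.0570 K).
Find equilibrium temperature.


num = 15648.2516
den = 47.3055
Tf = 330.7915 K

330.7915 K


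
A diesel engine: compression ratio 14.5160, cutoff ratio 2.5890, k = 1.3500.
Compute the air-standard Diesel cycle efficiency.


r^(k-1) = 2.5506
rc^k = 3.6118
eta = 0.5226 = 52.2644%

52.2644%


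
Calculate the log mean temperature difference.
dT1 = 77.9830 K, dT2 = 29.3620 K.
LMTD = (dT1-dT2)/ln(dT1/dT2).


dT1/dT2 = 2.6559
ln(dT1/dT2) = 0.9768
LMTD = 48.6210 / 0.9768 = 49.7763 K

49.7763 K


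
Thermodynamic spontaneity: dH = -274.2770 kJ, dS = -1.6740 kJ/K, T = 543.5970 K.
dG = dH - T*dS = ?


T*dS = 543.5970 * -1.6740 = -909.9814 kJ
dG = -274.2770 + 909.9814 = 635.7044 kJ (non-spontaneous)

dG = 635.7044 kJ, non-spontaneous


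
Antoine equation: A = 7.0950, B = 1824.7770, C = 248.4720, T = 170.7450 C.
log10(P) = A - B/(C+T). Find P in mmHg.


C+T = 419.2170
B/(C+T) = 4.3528
log10(P) = 7.0950 - 4.3528 = 2.7422
P = 10^2.7422 = 552.3037 mmHg

552.3037 mmHg


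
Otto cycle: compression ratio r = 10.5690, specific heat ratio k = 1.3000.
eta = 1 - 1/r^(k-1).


r^(k-1) = 2.0287
eta = 1 - 1/2.0287 = 0.5071 = 50.7065%

50.7065%


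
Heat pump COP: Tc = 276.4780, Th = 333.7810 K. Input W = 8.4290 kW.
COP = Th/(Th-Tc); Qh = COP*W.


COP = 333.7810 / 57.3030 = 5.8248
Qh = 5.8248 * 8.4290 = 49.0976 kW

COP = 5.8248, Qh = 49.0976 kW


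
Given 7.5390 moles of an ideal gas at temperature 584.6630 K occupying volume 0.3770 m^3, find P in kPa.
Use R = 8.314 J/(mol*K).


P = nRT/V = 7.5390 * 8.314 * 584.6630 / 0.3770
= 36646.2360 / 0.3770 = 97204.8700 Pa = 97.2049 kPa

97.2049 kPa


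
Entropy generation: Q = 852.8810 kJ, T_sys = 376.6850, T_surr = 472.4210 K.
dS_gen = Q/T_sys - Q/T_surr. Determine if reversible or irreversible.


dS_sys = 852.8810/376.6850 = 2.2642 kJ/K
dS_surr = -852.8810/472.4210 = -1.8053 kJ/K
dS_gen = 2.2642 - 1.8053 = 0.4588 kJ/K (irreversible)

dS_gen = 0.4588 kJ/K, irreversible


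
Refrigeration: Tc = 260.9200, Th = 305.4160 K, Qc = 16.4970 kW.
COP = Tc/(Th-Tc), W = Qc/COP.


COP = 260.9200 / 44.4960 = 5.8639
W = 16.4970 / 5.8639 = 2.8133 kW

COP = 5.8639, W = 2.8133 kW


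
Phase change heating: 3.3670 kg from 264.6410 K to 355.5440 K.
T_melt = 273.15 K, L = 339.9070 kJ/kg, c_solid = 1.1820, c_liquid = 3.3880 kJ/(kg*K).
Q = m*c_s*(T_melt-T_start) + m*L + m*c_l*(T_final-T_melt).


Q1 (sensible, solid) = 3.3670 * 1.1820 * 8.5090 = 33.8641 kJ
Q2 (latent) = 3.3670 * 339.9070 = 1144.4669 kJ
Q3 (sensible, liquid) = 3.3670 * 3.3880 * 82.3940 = 939.9010 kJ
Q_total = 2118.2319 kJ

2118.2319 kJ


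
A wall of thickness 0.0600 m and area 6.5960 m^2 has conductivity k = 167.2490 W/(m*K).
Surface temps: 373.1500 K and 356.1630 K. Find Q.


dT = 16.9870 K
Q = 167.2490 * 6.5960 * 16.9870 / 0.0600 = 312327.0600 W

312327.0600 W


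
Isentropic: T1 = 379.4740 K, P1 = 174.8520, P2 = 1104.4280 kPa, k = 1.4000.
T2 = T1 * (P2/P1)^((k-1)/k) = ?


(k-1)/k = 0.2857
(P2/P1)^exp = 1.6932
T2 = 379.4740 * 1.6932 = 642.5203 K

642.5203 K


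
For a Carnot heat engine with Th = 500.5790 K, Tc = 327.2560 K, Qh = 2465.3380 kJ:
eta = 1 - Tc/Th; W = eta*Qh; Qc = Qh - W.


eta = 1 - 327.2560/500.5790 = 0.3462
W = 0.3462 * 2465.3380 = 853.6111 kJ
Qc = 2465.3380 - 853.6111 = 1611.7269 kJ

eta = 34.6245%, W = 853.6111 kJ, Qc = 1611.7269 kJ


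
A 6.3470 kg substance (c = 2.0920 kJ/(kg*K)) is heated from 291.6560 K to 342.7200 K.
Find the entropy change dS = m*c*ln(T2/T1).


T2/T1 = 1.1751
ln(T2/T1) = 0.1613
dS = 6.3470 * 2.0920 * 0.1613 = 2.1422 kJ/K

2.1422 kJ/K


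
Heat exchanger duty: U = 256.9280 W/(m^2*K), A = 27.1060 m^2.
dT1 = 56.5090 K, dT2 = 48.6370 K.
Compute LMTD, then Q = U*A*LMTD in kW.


LMTD = 52.4746 K
Q = 256.9280 * 27.1060 * 52.4746 = 365448.5381 W = 365.4485 kW

365.4485 kW


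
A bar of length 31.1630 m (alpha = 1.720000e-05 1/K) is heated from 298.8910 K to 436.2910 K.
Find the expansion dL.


dT = 137.4000 K
dL = 1.720000e-05 * 31.1630 * 137.4000 = 0.073647 m
L_final = 31.236647 m

dL = 0.073647 m


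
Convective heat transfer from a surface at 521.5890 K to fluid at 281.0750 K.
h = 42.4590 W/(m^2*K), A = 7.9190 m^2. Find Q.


dT = 240.5140 K
Q = 42.4590 * 7.9190 * 240.5140 = 80868.7007 W

80868.7007 W


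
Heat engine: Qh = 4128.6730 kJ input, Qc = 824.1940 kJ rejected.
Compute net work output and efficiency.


W = 4128.6730 - 824.1940 = 3304.4790 kJ
eta = 3304.4790 / 4128.6730 = 0.8004 = 80.0373%

W = 3304.4790 kJ, eta = 80.0373%


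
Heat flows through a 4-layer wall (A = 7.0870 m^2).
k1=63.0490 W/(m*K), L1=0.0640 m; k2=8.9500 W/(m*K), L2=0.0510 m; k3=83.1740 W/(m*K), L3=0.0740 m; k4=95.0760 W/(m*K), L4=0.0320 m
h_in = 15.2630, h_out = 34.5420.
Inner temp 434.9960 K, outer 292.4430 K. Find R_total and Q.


R_conv_in = 1/(15.2630*7.0870) = 0.0092
R_1 = 0.0640/(63.0490*7.0870) = 0.0001
R_2 = 0.0510/(8.9500*7.0870) = 0.0008
R_3 = 0.0740/(83.1740*7.0870) = 0.0001
R_4 = 0.0320/(95.0760*7.0870) = 4.7492e-05
R_conv_out = 1/(34.5420*7.0870) = 0.0041
R_total = 0.0145 K/W
Q = 142.5530 / 0.0145 = 9865.1907 W

R_total = 0.0145 K/W, Q = 9865.1907 W


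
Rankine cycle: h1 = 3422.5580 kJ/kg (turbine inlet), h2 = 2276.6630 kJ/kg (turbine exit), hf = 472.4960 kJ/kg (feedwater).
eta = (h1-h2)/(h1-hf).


W = 1145.8950 kJ/kg
Q_in = 2950.0620 kJ/kg
eta = 0.3884 = 38.8431%

eta = 38.8431%


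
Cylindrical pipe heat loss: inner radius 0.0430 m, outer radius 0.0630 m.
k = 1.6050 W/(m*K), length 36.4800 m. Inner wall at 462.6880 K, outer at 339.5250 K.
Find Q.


dT = 123.1630 K
ln(ro/ri) = 0.3819
Q = 2*pi*1.6050*36.4800*123.1630 / 0.3819 = 118631.7612 W

118631.7612 W


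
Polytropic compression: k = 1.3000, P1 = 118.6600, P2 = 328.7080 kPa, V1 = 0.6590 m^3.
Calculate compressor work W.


(k-1)/k = 0.2308
(P2/P1)^exp = 1.2651
W = 4.3333 * 118.6600 * 0.6590 * (1.2651 - 1) = 89.8220 kJ

89.8220 kJ


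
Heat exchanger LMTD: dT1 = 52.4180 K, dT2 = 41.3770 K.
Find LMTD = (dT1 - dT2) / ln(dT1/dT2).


dT1/dT2 = 1.2668
ln(dT1/dT2) = 0.2365
LMTD = 11.0410 / 0.2365 = 46.6801 K

46.6801 K


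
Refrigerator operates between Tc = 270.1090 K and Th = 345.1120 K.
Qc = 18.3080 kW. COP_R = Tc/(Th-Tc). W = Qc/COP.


COP = 270.1090 / 75.0030 = 3.6013
W = 18.3080 / 3.6013 = 5.0837 kW

COP = 3.6013, W = 5.0837 kW


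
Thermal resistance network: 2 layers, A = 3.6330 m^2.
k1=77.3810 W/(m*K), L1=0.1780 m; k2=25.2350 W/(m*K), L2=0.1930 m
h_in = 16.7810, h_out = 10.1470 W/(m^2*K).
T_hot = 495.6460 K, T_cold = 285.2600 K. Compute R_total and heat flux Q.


R_conv_in = 1/(16.7810*3.6330) = 0.0164
R_1 = 0.1780/(77.3810*3.6330) = 0.0006
R_2 = 0.1930/(25.2350*3.6330) = 0.0021
R_conv_out = 1/(10.1470*3.6330) = 0.0271
R_total = 0.0463 K/W
Q = 210.3860 / 0.0463 = 4547.1365 W

R_total = 0.0463 K/W, Q = 4547.1365 W


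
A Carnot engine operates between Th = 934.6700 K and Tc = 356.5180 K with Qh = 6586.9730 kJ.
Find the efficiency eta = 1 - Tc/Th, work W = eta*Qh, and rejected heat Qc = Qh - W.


eta = 1 - 356.5180/934.6700 = 0.6186
W = 0.6186 * 6586.9730 = 4074.4558 kJ
Qc = 6586.9730 - 4074.4558 = 2512.5172 kJ

eta = 61.8563%, W = 4074.4558 kJ, Qc = 2512.5172 kJ


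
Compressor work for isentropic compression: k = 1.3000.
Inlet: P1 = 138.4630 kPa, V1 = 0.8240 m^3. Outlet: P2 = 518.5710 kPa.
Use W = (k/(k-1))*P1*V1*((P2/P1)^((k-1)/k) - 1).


(k-1)/k = 0.2308
(P2/P1)^exp = 1.3563
W = 4.3333 * 138.4630 * 0.8240 * (1.3563 - 1) = 176.1327 kJ

176.1327 kJ


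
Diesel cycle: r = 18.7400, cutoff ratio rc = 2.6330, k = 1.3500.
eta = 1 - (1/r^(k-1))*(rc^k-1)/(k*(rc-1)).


r^(k-1) = 2.7891
rc^k = 3.6950
eta = 0.5617 = 56.1710%

56.1710%


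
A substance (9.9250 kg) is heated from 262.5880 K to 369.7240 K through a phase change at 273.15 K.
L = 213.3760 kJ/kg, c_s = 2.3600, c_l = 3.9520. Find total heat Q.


Q1 (sensible, solid) = 9.9250 * 2.3600 * 10.5620 = 247.3937 kJ
Q2 (latent) = 9.9250 * 213.3760 = 2117.7568 kJ
Q3 (sensible, liquid) = 9.9250 * 3.9520 * 96.5740 = 3787.9799 kJ
Q_total = 6153.1305 kJ

6153.1305 kJ


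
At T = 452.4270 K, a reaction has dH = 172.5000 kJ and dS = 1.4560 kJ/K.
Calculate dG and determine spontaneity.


T*dS = 452.4270 * 1.4560 = 658.7337 kJ
dG = 172.5000 - 658.7337 = -486.2337 kJ (spontaneous)

dG = -486.2337 kJ, spontaneous


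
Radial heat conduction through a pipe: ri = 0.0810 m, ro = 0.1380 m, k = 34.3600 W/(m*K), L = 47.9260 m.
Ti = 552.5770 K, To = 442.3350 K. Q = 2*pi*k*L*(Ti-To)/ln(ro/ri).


dT = 110.2420 K
ln(ro/ri) = 0.5328
Q = 2*pi*34.3600*47.9260*110.2420 / 0.5328 = 2140835.9127 W

2140835.9127 W


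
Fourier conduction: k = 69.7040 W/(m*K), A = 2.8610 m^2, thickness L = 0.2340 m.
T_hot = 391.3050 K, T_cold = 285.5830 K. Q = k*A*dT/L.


dT = 105.7220 K
Q = 69.7040 * 2.8610 * 105.7220 / 0.2340 = 90100.0582 W

90100.0582 W


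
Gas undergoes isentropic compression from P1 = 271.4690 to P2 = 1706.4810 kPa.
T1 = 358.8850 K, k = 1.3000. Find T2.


(k-1)/k = 0.2308
(P2/P1)^exp = 1.5284
T2 = 358.8850 * 1.5284 = 548.5259 K

548.5259 K


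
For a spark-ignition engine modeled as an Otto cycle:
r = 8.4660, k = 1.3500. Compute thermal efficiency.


r^(k-1) = 2.1120
eta = 1 - 1/2.1120 = 0.5265 = 52.6508%

52.6508%


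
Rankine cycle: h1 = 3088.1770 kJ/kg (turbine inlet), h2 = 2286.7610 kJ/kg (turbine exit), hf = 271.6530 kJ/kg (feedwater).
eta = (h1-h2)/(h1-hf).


W = 801.4160 kJ/kg
Q_in = 2816.5240 kJ/kg
eta = 0.2845 = 28.4541%

eta = 28.4541%


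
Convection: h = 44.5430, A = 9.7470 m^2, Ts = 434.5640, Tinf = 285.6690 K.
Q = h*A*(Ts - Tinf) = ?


dT = 148.8950 K
Q = 44.5430 * 9.7470 * 148.8950 = 64644.3457 W

64644.3457 W


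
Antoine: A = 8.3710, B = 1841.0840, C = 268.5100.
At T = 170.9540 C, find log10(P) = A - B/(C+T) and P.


C+T = 439.4640
B/(C+T) = 4.1894
log10(P) = 8.3710 - 4.1894 = 4.1816
P = 10^4.1816 = 15191.9929 mmHg

15191.9929 mmHg


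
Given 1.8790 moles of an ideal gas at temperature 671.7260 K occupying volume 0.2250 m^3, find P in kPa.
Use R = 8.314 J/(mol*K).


P = nRT/V = 1.8790 * 8.314 * 671.7260 / 0.2250
= 10493.7076 / 0.2250 = 46638.7005 Pa = 46.6387 kPa

46.6387 kPa


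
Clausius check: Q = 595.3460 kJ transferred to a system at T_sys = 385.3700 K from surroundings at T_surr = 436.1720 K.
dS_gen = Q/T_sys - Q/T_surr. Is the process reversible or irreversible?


dS_sys = 595.3460/385.3700 = 1.5449 kJ/K
dS_surr = -595.3460/436.1720 = -1.3649 kJ/K
dS_gen = 1.5449 - 1.3649 = 0.1799 kJ/K (irreversible)

dS_gen = 0.1799 kJ/K, irreversible


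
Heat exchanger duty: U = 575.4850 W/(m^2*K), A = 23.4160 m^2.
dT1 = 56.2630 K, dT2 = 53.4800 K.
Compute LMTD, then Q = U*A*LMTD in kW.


LMTD = 54.8597 K
Q = 575.4850 * 23.4160 * 54.8597 = 739265.4798 W = 739.2655 kW

739.2655 kW


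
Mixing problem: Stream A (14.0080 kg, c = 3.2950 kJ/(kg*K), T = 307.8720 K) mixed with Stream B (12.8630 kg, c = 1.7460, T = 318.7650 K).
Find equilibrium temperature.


num = 21369.3296
den = 68.6152
Tf = 311.4374 K

311.4374 K


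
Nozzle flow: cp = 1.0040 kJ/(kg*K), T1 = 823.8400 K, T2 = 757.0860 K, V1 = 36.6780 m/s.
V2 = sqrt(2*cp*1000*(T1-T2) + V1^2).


dT = 66.7540 K
2*cp*1000*dT = 134042.0320
V1^2 = 1345.2757
V2 = sqrt(135387.3077) = 367.9501 m/s

367.9501 m/s


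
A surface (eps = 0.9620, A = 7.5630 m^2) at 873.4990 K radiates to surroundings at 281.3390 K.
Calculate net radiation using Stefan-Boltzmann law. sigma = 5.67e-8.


T^4 = 5.8217e+11
Tsurr^4 = 6.2650e+09
Q = 0.9620 * 5.67e-8 * 7.5630 * 5.7590e+11 = 237576.1934 W

237576.1934 W


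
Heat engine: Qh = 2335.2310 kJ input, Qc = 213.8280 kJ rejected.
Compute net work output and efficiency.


W = 2335.2310 - 213.8280 = 2121.4030 kJ
eta = 2121.4030 / 2335.2310 = 0.9084 = 90.8434%

W = 2121.4030 kJ, eta = 90.8434%


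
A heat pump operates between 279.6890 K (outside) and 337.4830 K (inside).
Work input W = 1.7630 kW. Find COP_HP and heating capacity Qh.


COP = 337.4830 / 57.7940 = 5.8394
Qh = 5.8394 * 1.7630 = 10.2949 kW

COP = 5.8394, Qh = 10.2949 kW


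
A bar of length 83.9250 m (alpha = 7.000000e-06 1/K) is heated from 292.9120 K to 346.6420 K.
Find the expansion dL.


dT = 53.7300 K
dL = 7.000000e-06 * 83.9250 * 53.7300 = 0.031565 m
L_final = 83.956565 m

dL = 0.031565 m


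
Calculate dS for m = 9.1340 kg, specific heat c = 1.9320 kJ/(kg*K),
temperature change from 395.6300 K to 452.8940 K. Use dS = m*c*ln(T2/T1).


T2/T1 = 1.1447
ln(T2/T1) = 0.1352
dS = 9.1340 * 1.9320 * 0.1352 = 2.3855 kJ/K

2.3855 kJ/K


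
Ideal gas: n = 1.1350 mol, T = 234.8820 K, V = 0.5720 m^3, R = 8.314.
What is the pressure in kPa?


P = nRT/V = 1.1350 * 8.314 * 234.8820 / 0.5720
= 2216.4382 / 0.5720 = 3874.8919 Pa = 3.8749 kPa

3.8749 kPa


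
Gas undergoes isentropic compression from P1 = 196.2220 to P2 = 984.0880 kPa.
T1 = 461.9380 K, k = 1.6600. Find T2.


(k-1)/k = 0.3976
(P2/P1)^exp = 1.8986
T2 = 461.9380 * 1.8986 = 877.0225 K

877.0225 K


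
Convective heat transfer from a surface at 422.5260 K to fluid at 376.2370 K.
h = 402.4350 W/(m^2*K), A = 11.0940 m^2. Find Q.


dT = 46.2890 K
Q = 402.4350 * 11.0940 * 46.2890 = 206662.5124 W

206662.5124 W


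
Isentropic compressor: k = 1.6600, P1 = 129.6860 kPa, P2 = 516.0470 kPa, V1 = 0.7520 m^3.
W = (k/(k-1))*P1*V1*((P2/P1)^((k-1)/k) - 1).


(k-1)/k = 0.3976
(P2/P1)^exp = 1.7317
W = 2.5152 * 129.6860 * 0.7520 * (1.7317 - 1) = 179.4772 kJ

179.4772 kJ


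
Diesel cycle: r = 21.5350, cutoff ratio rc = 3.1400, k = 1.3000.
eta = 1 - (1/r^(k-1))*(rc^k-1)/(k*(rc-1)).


r^(k-1) = 2.5116
rc^k = 4.4260
eta = 0.5097 = 50.9676%

50.9676%


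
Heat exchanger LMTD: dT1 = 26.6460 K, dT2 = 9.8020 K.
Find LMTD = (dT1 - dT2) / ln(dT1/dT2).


dT1/dT2 = 2.7184
ln(dT1/dT2) = 1.0001
LMTD = 16.8440 / 1.0001 = 16.8431 K

16.8431 K


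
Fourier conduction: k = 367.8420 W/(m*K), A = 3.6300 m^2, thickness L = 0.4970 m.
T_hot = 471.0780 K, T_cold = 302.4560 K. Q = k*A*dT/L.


dT = 168.6220 K
Q = 367.8420 * 3.6300 * 168.6220 / 0.4970 = 453028.7747 W

453028.7747 W


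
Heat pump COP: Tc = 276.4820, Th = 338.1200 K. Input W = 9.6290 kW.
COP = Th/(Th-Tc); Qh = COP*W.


COP = 338.1200 / 61.6380 = 5.4856
Qh = 5.4856 * 9.6290 = 52.8206 kW

COP = 5.4856, Qh = 52.8206 kW


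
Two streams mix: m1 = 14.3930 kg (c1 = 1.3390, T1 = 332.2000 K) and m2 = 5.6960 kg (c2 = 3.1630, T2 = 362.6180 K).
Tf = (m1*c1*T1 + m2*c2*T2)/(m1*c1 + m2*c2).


num = 12935.3222
den = 37.2887
Tf = 346.8968 K

346.8968 K


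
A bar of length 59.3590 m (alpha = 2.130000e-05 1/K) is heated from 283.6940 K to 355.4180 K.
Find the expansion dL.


dT = 71.7240 K
dL = 2.130000e-05 * 59.3590 * 71.7240 = 0.090684 m
L_final = 59.449684 m

dL = 0.090684 m


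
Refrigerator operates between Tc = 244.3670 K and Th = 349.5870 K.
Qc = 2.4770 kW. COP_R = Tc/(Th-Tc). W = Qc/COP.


COP = 244.3670 / 105.2200 = 2.3224
W = 2.4770 / 2.3224 = 1.0666 kW

COP = 2.3224, W = 1.0666 kW


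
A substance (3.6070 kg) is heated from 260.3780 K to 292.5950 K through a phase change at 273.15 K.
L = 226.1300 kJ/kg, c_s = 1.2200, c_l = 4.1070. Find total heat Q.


Q1 (sensible, solid) = 3.6070 * 1.2200 * 12.7720 = 56.2037 kJ
Q2 (latent) = 3.6070 * 226.1300 = 815.6509 kJ
Q3 (sensible, liquid) = 3.6070 * 4.1070 * 19.4450 = 288.0572 kJ
Q_total = 1159.9118 kJ

1159.9118 kJ


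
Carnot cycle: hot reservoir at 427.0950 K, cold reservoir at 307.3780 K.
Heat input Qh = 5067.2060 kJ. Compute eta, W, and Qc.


eta = 1 - 307.3780/427.0950 = 0.2803
W = 0.2803 * 5067.2060 = 1420.3648 kJ
Qc = 5067.2060 - 1420.3648 = 3646.8412 kJ

eta = 28.0305%, W = 1420.3648 kJ, Qc = 3646.8412 kJ


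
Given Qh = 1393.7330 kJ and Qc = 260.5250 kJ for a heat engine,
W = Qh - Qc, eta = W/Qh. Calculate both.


W = 1393.7330 - 260.5250 = 1133.2080 kJ
eta = 1133.2080 / 1393.7330 = 0.8131 = 81.3074%

W = 1133.2080 kJ, eta = 81.3074%


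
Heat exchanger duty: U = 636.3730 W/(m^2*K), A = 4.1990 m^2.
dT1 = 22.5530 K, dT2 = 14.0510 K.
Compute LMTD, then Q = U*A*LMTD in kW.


LMTD = 17.9680 K
Q = 636.3730 * 4.1990 * 17.9680 = 48012.8365 W = 48.0128 kW

48.0128 kW


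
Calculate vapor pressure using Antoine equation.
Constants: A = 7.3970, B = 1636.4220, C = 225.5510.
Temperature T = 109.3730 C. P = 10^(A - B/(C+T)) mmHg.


C+T = 334.9240
B/(C+T) = 4.8860
log10(P) = 7.3970 - 4.8860 = 2.5110
P = 10^2.5110 = 324.3768 mmHg

324.3768 mmHg


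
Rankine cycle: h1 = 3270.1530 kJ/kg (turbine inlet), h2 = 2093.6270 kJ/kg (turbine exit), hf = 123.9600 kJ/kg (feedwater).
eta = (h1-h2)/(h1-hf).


W = 1176.5260 kJ/kg
Q_in = 3146.1930 kJ/kg
eta = 0.3740 = 37.3952%

eta = 37.3952%


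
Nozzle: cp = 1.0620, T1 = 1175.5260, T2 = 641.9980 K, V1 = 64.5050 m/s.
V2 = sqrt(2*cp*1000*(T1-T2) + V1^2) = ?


dT = 533.5280 K
2*cp*1000*dT = 1133213.4720
V1^2 = 4160.8950
V2 = sqrt(1137374.3670) = 1066.4776 m/s

1066.4776 m/s


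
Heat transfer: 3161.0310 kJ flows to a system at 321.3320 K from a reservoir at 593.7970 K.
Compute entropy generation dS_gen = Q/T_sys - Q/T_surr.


dS_sys = 3161.0310/321.3320 = 9.8373 kJ/K
dS_surr = -3161.0310/593.7970 = -5.3234 kJ/K
dS_gen = 9.8373 - 5.3234 = 4.5139 kJ/K (irreversible)

dS_gen = 4.5139 kJ/K, irreversible


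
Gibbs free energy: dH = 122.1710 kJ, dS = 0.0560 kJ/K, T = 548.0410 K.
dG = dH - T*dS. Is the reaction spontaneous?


T*dS = 548.0410 * 0.0560 = 30.6903 kJ
dG = 122.1710 - 30.6903 = 91.4807 kJ (non-spontaneous)

dG = 91.4807 kJ, non-spontaneous


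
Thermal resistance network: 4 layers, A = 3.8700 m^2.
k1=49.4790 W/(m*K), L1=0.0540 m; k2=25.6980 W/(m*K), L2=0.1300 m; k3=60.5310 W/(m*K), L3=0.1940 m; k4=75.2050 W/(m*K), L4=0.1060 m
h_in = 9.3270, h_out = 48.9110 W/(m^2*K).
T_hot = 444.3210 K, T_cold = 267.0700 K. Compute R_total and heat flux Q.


R_conv_in = 1/(9.3270*3.8700) = 0.0277
R_1 = 0.0540/(49.4790*3.8700) = 0.0003
R_2 = 0.1300/(25.6980*3.8700) = 0.0013
R_3 = 0.1940/(60.5310*3.8700) = 0.0008
R_4 = 0.1060/(75.2050*3.8700) = 0.0004
R_conv_out = 1/(48.9110*3.8700) = 0.0053
R_total = 0.0358 K/W
Q = 177.2510 / 0.0358 = 4955.4556 W

R_total = 0.0358 K/W, Q = 4955.4556 W


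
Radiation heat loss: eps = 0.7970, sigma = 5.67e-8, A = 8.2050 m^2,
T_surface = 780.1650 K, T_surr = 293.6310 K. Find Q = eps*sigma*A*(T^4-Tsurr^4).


T^4 = 3.7046e+11
Tsurr^4 = 7.4337e+09
Q = 0.7970 * 5.67e-8 * 8.2050 * 3.6303e+11 = 134605.4438 W

134605.4438 W


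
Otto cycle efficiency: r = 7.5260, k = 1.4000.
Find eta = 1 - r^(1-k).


r^(k-1) = 2.2419
eta = 1 - 1/2.2419 = 0.5540 = 55.3959%

55.3959%


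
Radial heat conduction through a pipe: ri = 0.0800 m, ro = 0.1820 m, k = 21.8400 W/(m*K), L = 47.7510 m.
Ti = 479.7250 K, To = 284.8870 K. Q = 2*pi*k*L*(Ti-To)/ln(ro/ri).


dT = 194.8380 K
ln(ro/ri) = 0.8220
Q = 2*pi*21.8400*47.7510*194.8380 / 0.8220 = 1553199.9146 W

1553199.9146 W


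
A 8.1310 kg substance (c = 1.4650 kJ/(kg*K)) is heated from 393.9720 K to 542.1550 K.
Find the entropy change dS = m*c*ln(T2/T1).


T2/T1 = 1.3761
ln(T2/T1) = 0.3193
dS = 8.1310 * 1.4650 * 0.3193 = 3.8031 kJ/K

3.8031 kJ/K


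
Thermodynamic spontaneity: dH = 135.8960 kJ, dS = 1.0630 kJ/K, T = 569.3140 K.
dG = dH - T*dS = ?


T*dS = 569.3140 * 1.0630 = 605.1808 kJ
dG = 135.8960 - 605.1808 = -469.2848 kJ (spontaneous)

dG = -469.2848 kJ, spontaneous


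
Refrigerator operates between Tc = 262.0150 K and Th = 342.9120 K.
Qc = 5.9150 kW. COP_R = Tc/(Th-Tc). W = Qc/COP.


COP = 262.0150 / 80.8970 = 3.2389
W = 5.9150 / 3.2389 = 1.8263 kW

COP = 3.2389, W = 1.8263 kW


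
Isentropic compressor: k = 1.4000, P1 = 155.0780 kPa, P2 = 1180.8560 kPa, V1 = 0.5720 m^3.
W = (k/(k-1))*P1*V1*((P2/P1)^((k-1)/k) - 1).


(k-1)/k = 0.2857
(P2/P1)^exp = 1.7861
W = 3.5000 * 155.0780 * 0.5720 * (1.7861 - 1) = 244.0489 kJ

244.0489 kJ


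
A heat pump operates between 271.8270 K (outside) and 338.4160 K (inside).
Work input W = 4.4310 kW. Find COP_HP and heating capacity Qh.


COP = 338.4160 / 66.5890 = 5.0822
Qh = 5.0822 * 4.4310 = 22.5191 kW

COP = 5.0822, Qh = 22.5191 kW


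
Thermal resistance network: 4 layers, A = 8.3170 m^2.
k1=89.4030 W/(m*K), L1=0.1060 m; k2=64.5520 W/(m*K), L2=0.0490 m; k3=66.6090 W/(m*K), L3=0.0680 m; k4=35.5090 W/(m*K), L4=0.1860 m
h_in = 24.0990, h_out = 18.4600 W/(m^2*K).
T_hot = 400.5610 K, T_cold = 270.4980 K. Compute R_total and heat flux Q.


R_conv_in = 1/(24.0990*8.3170) = 0.0050
R_1 = 0.1060/(89.4030*8.3170) = 0.0001
R_2 = 0.0490/(64.5520*8.3170) = 9.1268e-05
R_3 = 0.0680/(66.6090*8.3170) = 0.0001
R_4 = 0.1860/(35.5090*8.3170) = 0.0006
R_conv_out = 1/(18.4600*8.3170) = 0.0065
R_total = 0.0125 K/W
Q = 130.0630 / 0.0125 = 10414.2669 W

R_total = 0.0125 K/W, Q = 10414.2669 W


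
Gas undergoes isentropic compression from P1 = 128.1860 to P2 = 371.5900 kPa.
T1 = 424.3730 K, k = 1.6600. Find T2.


(k-1)/k = 0.3976
(P2/P1)^exp = 1.5268
T2 = 424.3730 * 1.5268 = 647.9229 K

647.9229 K


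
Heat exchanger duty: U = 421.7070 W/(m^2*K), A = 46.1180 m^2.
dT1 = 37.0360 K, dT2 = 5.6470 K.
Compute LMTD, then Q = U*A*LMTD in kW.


LMTD = 16.6895 K
Q = 421.7070 * 46.1180 * 16.6895 = 324581.6728 W = 324.5817 kW

324.5817 kW


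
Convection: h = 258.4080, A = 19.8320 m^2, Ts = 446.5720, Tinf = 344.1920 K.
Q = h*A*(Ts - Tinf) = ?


dT = 102.3800 K
Q = 258.4080 * 19.8320 * 102.3800 = 524671.6445 W

524671.6445 W


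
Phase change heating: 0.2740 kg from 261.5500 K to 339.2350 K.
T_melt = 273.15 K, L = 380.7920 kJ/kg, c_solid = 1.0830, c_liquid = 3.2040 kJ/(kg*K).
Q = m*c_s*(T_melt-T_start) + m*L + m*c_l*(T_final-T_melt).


Q1 (sensible, solid) = 0.2740 * 1.0830 * 11.6000 = 3.4422 kJ
Q2 (latent) = 0.2740 * 380.7920 = 104.3370 kJ
Q3 (sensible, liquid) = 0.2740 * 3.2040 * 66.0850 = 58.0158 kJ
Q_total = 165.7950 kJ

165.7950 kJ


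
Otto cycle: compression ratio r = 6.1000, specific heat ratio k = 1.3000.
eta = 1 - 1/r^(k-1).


r^(k-1) = 1.7203
eta = 1 - 1/1.7203 = 0.4187 = 41.8699%

41.8699%


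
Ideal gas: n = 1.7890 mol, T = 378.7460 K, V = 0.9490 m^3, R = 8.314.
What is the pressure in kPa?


P = nRT/V = 1.7890 * 8.314 * 378.7460 / 0.9490
= 5633.3718 / 0.9490 = 5936.1136 Pa = 5.9361 kPa

5.9361 kPa


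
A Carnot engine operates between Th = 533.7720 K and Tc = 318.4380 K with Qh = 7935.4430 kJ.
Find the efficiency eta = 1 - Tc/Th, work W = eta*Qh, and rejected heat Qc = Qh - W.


eta = 1 - 318.4380/533.7720 = 0.4034
W = 0.4034 * 7935.4430 = 3201.3120 kJ
Qc = 7935.4430 - 3201.3120 = 4734.1310 kJ

eta = 40.3419%, W = 3201.3120 kJ, Qc = 4734.1310 kJ


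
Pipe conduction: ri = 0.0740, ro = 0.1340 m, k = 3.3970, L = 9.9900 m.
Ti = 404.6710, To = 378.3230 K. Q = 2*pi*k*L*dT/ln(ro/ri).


dT = 26.3480 K
ln(ro/ri) = 0.5938
Q = 2*pi*3.3970*9.9900*26.3480 / 0.5938 = 9461.6497 W

9461.6497 W


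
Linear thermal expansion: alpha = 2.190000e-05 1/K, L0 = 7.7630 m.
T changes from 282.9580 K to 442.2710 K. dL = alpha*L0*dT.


dT = 159.3130 K
dL = 2.190000e-05 * 7.7630 * 159.3130 = 0.027085 m
L_final = 7.790085 m

dL = 0.027085 m


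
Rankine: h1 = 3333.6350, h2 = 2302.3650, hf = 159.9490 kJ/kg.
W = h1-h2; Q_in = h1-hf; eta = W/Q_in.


W = 1031.2700 kJ/kg
Q_in = 3173.6860 kJ/kg
eta = 0.3249 = 32.4944%

eta = 32.4944%


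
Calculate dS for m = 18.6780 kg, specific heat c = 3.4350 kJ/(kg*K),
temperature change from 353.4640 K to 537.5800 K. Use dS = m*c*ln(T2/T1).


T2/T1 = 1.5209
ln(T2/T1) = 0.4193
dS = 18.6780 * 3.4350 * 0.4193 = 26.9016 kJ/K

26.9016 kJ/K


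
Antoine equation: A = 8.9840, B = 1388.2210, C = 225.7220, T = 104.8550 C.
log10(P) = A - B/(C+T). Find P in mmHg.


C+T = 330.5770
B/(C+T) = 4.1994
log10(P) = 8.9840 - 4.1994 = 4.7846
P = 10^4.7846 = 60899.2947 mmHg

60899.2947 mmHg
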